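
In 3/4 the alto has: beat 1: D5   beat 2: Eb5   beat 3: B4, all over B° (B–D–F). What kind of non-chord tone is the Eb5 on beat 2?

Escape tone.

The harmony at that moment is B diminished triad (B, D, F); Eb5 is not a chord tone.
It is approached by step up from D5 and left by leap down to B4.
Step in, leap out, on a weak beat — an escape tone.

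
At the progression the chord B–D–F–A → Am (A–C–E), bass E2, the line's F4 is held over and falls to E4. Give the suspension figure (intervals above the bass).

At the second chord the bass is E2. The suspended F4 lies a ninth above the bass; after resolving down by step to E4, the interval above the bass becomes an octave.
Suspension figures are named by those two intervals: 9–8.

9–8 suspension.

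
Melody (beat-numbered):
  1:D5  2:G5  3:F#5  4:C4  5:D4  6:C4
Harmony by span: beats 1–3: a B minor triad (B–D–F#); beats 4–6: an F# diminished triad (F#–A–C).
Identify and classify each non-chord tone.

The harmony at that moment is B minor triad (B, D, F#); G5 is not a chord tone.
It is approached by leap up from D5 and left by step down to F#5.
Leap in, step out — an appoggiatura.
The harmony at that moment is F# diminished triad (F#, A, C); D4 is not a chord tone.
It is approached by step up from C4 and left by step down to C4.
Step away and step back to the same note — a neighbor tone (upper neighbor).

G5 (beat 2) — appoggiatura; D4 (beat 5) — neighbor tone.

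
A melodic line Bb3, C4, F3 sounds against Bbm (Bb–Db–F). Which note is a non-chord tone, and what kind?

C4 is an escape tone.

The harmony at that moment is Bb minor triad (Bb, Db, F); C4 is not a chord tone.
It is approached by step up from Bb3 and left by leap down to F3.
Step in, leap out — an escape tone.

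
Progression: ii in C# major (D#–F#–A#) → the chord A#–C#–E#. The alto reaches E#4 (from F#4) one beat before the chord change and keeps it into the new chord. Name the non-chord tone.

E#4 is an anticipation.

The harmony at that moment is D# minor triad (D#, F#, A#); E#4 is not a chord tone.
It is approached by step down from F#4 and then sustained as the same pitch into the next harmony.
Arriving early and becoming a chord tone when the harmony changes — an anticipation.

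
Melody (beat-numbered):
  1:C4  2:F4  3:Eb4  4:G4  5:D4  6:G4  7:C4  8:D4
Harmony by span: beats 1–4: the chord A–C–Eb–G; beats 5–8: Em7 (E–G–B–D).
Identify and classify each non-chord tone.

The harmony at that moment is A half-diminished seventh chord (A, C, Eb, G); F4 is not a chord tone.
It is approached by leap up from C4 and left by step down to Eb4.
Leap in, step out — an appoggiatura.
The harmony at that moment is E minor seventh chord (E, G, B, D); C4 is not a chord tone.
It is approached by leap down from G4 and left by step up to D4.
Leap in, step out — an appoggiatura.

F4 (beat 2) — appoggiatura; C4 (beat 7) — appoggiatura.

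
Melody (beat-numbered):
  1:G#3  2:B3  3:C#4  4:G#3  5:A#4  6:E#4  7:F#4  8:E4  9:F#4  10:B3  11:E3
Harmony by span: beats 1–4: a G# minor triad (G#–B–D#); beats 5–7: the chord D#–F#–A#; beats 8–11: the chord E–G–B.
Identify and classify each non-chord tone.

The harmony at that moment is G# minor triad (G#, B, D#); C#4 is not a chord tone.
It is approached by step up from B3 and left by leap down to G#3.
Step in, leap out — an escape tone.
The harmony at that moment is D# minor triad (D#, F#, A#); E#4 is not a chord tone.
It is approached by leap down from A#4 and left by step up to F#4.
Leap in, step out — an appoggiatura.
The harmony at that moment is E minor triad (E, G, B); F#4 is not a chord tone.
It is approached by step up from E4 and left by leap down to B3.
Step in, leap out — an escape tone.

C#4 (beat 3) — escape tone; E#4 (beat 6) — appoggiatura; F#4 (beat 9) — escape tone.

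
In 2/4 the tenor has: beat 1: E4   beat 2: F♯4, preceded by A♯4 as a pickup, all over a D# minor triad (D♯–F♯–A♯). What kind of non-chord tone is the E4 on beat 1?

The harmony at that moment is D♯ minor triad (D♯, F♯, A♯); E4 is not a chord tone.
It is approached by leap down from A♯4 and left by step up to F♯4.
Leap in, step out, metrically accented — an appoggiatura.

Appoggiatura.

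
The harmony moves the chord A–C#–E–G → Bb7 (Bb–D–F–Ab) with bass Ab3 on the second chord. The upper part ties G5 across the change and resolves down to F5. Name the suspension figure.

At the second chord the bass is Ab3. The suspended G5 lies a seventh above the bass; after resolving down by step to F5, the interval above the bass becomes a sixth.
Suspension figures are named by those two intervals: 7–6.

7–6 suspension.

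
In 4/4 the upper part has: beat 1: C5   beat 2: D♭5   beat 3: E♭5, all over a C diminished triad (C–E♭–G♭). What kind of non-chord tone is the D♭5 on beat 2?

Passing tone.

The harmony at that moment is C diminished triad (C, E♭, G♭); D♭5 is not a chord tone.
It is approached by step up from C5 and left by step up to E♭5.
Step in, step out in the same direction — a passing tone.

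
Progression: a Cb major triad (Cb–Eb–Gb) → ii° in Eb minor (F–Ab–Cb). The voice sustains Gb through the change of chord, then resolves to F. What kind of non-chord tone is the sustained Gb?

The harmony at that moment is F diminished triad (F, Ab, Cb); Gb is not a chord tone.
It is held over (the same pitch as the preceding Gb) and left by step down to F.
Held over from the previous chord and resolving down by step — a suspension.

Gb is a suspension.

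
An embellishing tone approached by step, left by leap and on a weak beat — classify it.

Escape tone.

Approach: by step. Departure: by leap. Metric position: weak.
Step in, leap out, from a weak position — an escape tone (échappée). (It is the mirror image of the appoggiatura, which leaps in and steps out on a strong beat.)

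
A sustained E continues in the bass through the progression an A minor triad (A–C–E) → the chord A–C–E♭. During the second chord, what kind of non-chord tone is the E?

The harmony at that moment is A diminished triad (A, C, E♭); E is not a chord tone.
It is held over (the same pitch as the preceding E) and then sustained as the same pitch into the next harmony.
Sustained through a change of harmony — a pedal tone.

Pedal tone (pedal point).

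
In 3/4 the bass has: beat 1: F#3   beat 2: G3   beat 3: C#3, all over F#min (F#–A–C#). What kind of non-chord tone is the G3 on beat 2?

The harmony at that moment is F# minor triad (F#, A, C#); G3 is not a chord tone.
It is approached by step up from F#3 and left by leap down to C#3.
Step in, leap out, on a weak beat — an escape tone.

Escape tone.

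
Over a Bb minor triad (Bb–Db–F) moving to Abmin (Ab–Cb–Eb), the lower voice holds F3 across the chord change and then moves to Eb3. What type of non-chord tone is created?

The harmony at that moment is Ab minor triad (Ab, Cb, Eb); F3 is not a chord tone.
It is held over (the same pitch as the preceding F3) and left by step down to Eb3.
Held over from the previous chord and resolving down by step — a suspension.

F3 is a suspension.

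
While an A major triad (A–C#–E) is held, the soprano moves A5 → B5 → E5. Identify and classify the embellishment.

B5 is an escape tone.

The harmony at that moment is A major triad (A, C#, E); B5 is not a chord tone.
It is approached by step up from A5 and left by leap down to E5.
Step in, leap out — an escape tone.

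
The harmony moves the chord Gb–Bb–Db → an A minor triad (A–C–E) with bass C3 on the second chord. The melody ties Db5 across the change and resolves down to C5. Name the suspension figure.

At the second chord the bass is C3. The suspended Db5 lies a ninth above the bass; after resolving down by step to C5, the interval above the bass becomes an octave.
Suspension figures are named by those two intervals: 9–8.

9–8 suspension.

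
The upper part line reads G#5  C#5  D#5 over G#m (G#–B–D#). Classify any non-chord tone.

C#5 is an appoggiatura.

The harmony at that moment is G# minor triad (G#, B, D#); C#5 is not a chord tone.
It is approached by leap down from G#5 and left by step up to D#5.
Leap in, step out — an appoggiatura.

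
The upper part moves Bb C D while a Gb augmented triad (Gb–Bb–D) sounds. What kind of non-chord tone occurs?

C is a passing tone.

The harmony at that moment is Gb augmented triad (Gb, Bb, D); C is not a chord tone.
It is approached by step up from Bb and left by step up to D.
Step in, step out in the same direction — a passing tone.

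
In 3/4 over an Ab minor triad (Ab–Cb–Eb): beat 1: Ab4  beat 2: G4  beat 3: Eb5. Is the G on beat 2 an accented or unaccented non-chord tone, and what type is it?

Unaccented escape tone.

The harmony at that moment is Ab minor triad (Ab, Cb, Eb); G4 is not a chord tone.
It is approached by step down from Ab4 and left by leap up to Eb5.
Step in, leap out — an escape tone.
It falls on a weak beat, so it is unaccented.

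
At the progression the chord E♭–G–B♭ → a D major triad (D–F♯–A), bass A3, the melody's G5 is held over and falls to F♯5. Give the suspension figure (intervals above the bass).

7–6 suspension.

At the second chord the bass is A3. The suspended G5 lies a seventh above the bass; after resolving down by step to F♯5, the interval above the bass becomes a sixth.
Suspension figures are named by those two intervals: 7–6.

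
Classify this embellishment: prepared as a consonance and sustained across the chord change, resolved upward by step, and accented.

Retardation.

Approach: by preparation — the pitch is first a chord tone, then held (tied or repeated) while the harmony changes under it. Departure: up by step. Metric position: strong.
A prepared dissonance that resolves upward by step — a retardation. (The same figure resolving downward would be a suspension.)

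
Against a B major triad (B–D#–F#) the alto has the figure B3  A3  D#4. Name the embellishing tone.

A3 is an escape tone.

The harmony at that moment is B major triad (B, D#, F#); A3 is not a chord tone.
It is approached by step down from B3 and left by leap up to D#4.
Step in, leap out — an escape tone.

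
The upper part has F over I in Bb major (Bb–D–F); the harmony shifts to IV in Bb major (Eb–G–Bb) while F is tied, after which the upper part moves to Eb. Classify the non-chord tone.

The harmony at that moment is Eb major triad (Eb, G, Bb); F is not a chord tone.
It is held over (the same pitch as the preceding F) and left by step down to Eb.
Held over from the previous chord and resolving down by step — a suspension.

F is a suspension.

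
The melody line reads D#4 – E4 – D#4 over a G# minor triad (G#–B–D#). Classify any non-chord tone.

The harmony at that moment is G# minor triad (G#, B, D#); E4 is not a chord tone.
It is approached by step up from D#4 and left by step down to D#4.
Step away and step back to the same note — a neighbor tone (upper neighbor).

E4 is a neighbor tone.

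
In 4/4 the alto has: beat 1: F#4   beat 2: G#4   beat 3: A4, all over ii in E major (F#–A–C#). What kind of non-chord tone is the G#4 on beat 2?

The harmony at that moment is F# minor triad (F#, A, C#); G#4 is not a chord tone.
It is approached by step up from F#4 and left by step up to A4.
Step in, step out in the same direction — a passing tone.

Passing tone.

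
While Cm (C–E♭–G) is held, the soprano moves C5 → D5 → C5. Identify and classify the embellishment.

The harmony at that moment is C minor triad (C, E♭, G); D5 is not a chord tone.
It is approached by step up from C5 and left by step down to C5.
Step away and step back to the same note — a neighbor tone (upper neighbor).

D5 is a neighbor tone.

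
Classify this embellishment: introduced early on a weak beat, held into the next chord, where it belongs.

Anticipation.

Approach: ahead of the chord change (typically by step), so it is dissonant against the current harmony. Departure: none — the same pitch is restated or held and is a chord tone of the new harmony.
Dissonant first, consonant once the harmony catches up: the note simply arrives early — an anticipation. (The reverse timing, consonant first and dissonant after the change, would be a suspension or retardation.)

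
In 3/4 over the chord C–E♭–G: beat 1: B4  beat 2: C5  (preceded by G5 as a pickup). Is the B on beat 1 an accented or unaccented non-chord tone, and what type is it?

The harmony at that moment is C minor triad (C, E♭, G); B4 is not a chord tone.
It is approached by leap down from G5 and left by step up to C5.
Leap in, step out — an appoggiatura.
It falls on the downbeat, so it is accented.

Accented appoggiatura.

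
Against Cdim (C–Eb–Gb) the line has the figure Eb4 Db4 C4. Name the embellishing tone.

Db4 is a passing tone.

The harmony at that moment is C diminished triad (C, Eb, Gb); Db4 is not a chord tone.
It is approached by step down from Eb4 and left by step down to C4.
Step in, step out in the same direction — a passing tone.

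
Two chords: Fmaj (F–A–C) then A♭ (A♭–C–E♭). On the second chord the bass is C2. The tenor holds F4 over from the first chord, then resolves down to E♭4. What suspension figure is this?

At the second chord the bass is C2. The suspended F4 lies a fourth above the bass; after resolving down by step to E♭4, the interval above the bass becomes a third.
Suspension figures are named by those two intervals: 4–3.

4–3 suspension.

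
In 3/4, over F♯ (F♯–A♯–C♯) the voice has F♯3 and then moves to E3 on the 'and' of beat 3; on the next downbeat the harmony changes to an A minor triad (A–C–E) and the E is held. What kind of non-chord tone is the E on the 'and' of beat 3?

Anticipation.

The harmony at that moment is F♯ major triad (F♯, A♯, C♯); E3 is not a chord tone.
It is approached by step down from F♯3 and then sustained as the same pitch into the next harmony.
Arriving early and becoming a chord tone when the harmony changes — an anticipation.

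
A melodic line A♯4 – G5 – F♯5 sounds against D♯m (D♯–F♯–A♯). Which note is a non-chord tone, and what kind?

The harmony at that moment is D♯ minor triad (D♯, F♯, A♯); G5 is not a chord tone.
It is approached by leap up from A♯4 and left by step down to F♯5.
Leap in, step out — an appoggiatura.

G5 is an appoggiatura.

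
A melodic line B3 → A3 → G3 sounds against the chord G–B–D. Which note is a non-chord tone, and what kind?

The harmony at that moment is G major triad (G, B, D); A3 is not a chord tone.
It is approached by step down from B3 and left by step down to G3.
Step in, step out in the same direction — a passing tone.

A3 is a passing tone.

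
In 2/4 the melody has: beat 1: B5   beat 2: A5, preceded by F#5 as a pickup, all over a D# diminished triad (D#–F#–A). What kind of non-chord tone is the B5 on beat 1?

The harmony at that moment is D# diminished triad (D#, F#, A); B5 is not a chord tone.
It is approached by leap up from F#5 and left by step down to A5.
Leap in, step out, metrically accented — an appoggiatura.

Appoggiatura.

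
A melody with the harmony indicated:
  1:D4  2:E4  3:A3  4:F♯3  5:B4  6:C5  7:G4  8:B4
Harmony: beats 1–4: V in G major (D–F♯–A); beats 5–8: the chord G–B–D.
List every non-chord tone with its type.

E4 (beat 2) — escape tone; C5 (beat 6) — escape tone.

The harmony at that moment is D major triad (D, F♯, A); E4 is not a chord tone.
It is approached by step up from D4 and left by leap down to A3.
Step in, leap out — an escape tone.
The harmony at that moment is G major triad (G, B, D); C5 is not a chord tone.
It is approached by step up from B4 and left by leap down to G4.
Step in, leap out — an escape tone.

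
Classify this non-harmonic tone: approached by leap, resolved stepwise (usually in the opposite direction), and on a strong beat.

Approach: by leap. Departure: by step. Metric position: strong.
Leap in, step out, in a metrically strong position — an appoggiatura. (It is the mirror image of the escape tone, which steps in and leaps out from a weak position.)

Appoggiatura.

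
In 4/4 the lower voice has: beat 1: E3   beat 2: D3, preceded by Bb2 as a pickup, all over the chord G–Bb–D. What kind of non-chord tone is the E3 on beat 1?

The harmony at that moment is G minor triad (G, Bb, D); E3 is not a chord tone.
It is approached by leap up from Bb2 and left by step down to D3.
Leap in, step out, metrically accented — an appoggiatura.

Appoggiatura.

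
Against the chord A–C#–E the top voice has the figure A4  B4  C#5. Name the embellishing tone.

B4 is a passing tone.

The harmony at that moment is A major triad (A, C#, E); B4 is not a chord tone.
It is approached by step up from A4 and left by step up to C#5.
Step in, step out in the same direction — a passing tone.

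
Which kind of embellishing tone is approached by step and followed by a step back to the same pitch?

Approach: by step. Departure: by step in the opposite direction, back to the starting pitch.
Stepwise on both sides but reversing to return to the same chord tone — a neighbor tone. (Had it continued onward in the same direction it would be a passing tone instead.)

Neighbor tone.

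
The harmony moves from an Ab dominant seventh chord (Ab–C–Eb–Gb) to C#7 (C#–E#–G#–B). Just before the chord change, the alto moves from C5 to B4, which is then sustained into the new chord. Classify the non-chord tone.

B4 is an anticipation.

The harmony at that moment is Ab dominant seventh chord (Ab, C, Eb, Gb); B4 is not a chord tone.
It is approached by step down from C5 and then sustained as the same pitch into the next harmony.
Arriving early and becoming a chord tone when the harmony changes — an anticipation.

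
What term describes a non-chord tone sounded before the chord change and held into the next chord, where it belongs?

Anticipation.

Approach: ahead of the chord change (typically by step), so it is dissonant against the current harmony. Departure: none — the same pitch is restated or held and is a chord tone of the new harmony.
Dissonant first, consonant once the harmony catches up: the note simply arrives early — an anticipation. (The reverse timing, consonant first and dissonant after the change, would be a suspension or retardation.)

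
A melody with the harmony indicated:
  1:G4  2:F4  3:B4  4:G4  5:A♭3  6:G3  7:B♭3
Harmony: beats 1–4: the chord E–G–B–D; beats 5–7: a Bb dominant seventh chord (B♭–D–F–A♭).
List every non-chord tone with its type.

F4 (beat 2) — escape tone; G3 (beat 6) — escape tone.

The harmony at that moment is E minor seventh chord (E, G, B, D); F4 is not a chord tone.
It is approached by step down from G4 and left by leap up to B4.
Step in, leap out — an escape tone.
The harmony at that moment is B♭ dominant seventh chord (B♭, D, F, A♭); G3 is not a chord tone.
It is approached by step down from A♭3 and left by leap up to B♭3.
Step in, leap out — an escape tone.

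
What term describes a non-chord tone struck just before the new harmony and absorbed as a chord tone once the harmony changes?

Anticipation.

Approach: ahead of the chord change (typically by step), so it is dissonant against the current harmony. Departure: none — the same pitch is restated or held and is a chord tone of the new harmony.
Dissonant first, consonant once the harmony catches up: the note simply arrives early — an anticipation. (The reverse timing, consonant first and dissonant after the change, would be a suspension or retardation.)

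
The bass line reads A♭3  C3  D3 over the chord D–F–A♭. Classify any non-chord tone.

The harmony at that moment is D diminished triad (D, F, A♭); C3 is not a chord tone.
It is approached by leap down from A♭3 and left by step up to D3.
Leap in, step out — an appoggiatura.

C3 is an appoggiatura.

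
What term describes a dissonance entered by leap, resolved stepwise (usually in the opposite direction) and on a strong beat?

Appoggiatura.

Approach: by leap. Departure: by step. Metric position: strong.
Leap in, step out, in a metrically strong position — an appoggiatura. (It is the mirror image of the escape tone, which steps in and leaps out from a weak position.)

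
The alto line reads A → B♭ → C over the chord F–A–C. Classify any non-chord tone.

B♭ is a passing tone.

The harmony at that moment is F major triad (F, A, C); B♭ is not a chord tone.
It is approached by step up from A and left by step up to C.
Step in, step out in the same direction — a passing tone.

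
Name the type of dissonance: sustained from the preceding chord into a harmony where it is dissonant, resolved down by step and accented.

Suspension.

Approach: by preparation — the pitch is first a chord tone, then held (tied or repeated) while the harmony changes under it. Departure: down by step. Metric position: strong.
A prepared dissonance that resolves downward by step — a suspension. (The same figure resolving upward would be a retardation.)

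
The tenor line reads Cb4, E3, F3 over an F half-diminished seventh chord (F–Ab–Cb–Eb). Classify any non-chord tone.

The harmony at that moment is F half-diminished seventh chord (F, Ab, Cb, Eb); E3 is not a chord tone.
It is approached by leap down from Cb4 and left by step up to F3.
Leap in, step out — an appoggiatura.

E3 is an appoggiatura.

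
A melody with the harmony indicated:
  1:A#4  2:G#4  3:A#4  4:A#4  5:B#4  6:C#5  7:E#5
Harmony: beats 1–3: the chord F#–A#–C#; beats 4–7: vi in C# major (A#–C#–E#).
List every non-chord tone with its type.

The harmony at that moment is F# major triad (F#, A#, C#); G#4 is not a chord tone.
It is approached by step down from A#4 and left by step up to A#4.
Step away and step back to the same note — a neighbor tone (lower neighbor).
The harmony at that moment is A# minor triad (A#, C#, E#); B#4 is not a chord tone.
It is approached by step up from A#4 and left by step up to C#5.
Step in, step out in the same direction — a passing tone.

G#4 (beat 2) — neighbor tone; B#4 (beat 5) — passing tone.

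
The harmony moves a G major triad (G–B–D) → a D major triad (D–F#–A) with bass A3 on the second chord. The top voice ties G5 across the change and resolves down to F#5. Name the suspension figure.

7–6 suspension.

At the second chord the bass is A3. The suspended G5 lies a seventh above the bass; after resolving down by step to F#5, the interval above the bass becomes a sixth.
Suspension figures are named by those two intervals: 7–6.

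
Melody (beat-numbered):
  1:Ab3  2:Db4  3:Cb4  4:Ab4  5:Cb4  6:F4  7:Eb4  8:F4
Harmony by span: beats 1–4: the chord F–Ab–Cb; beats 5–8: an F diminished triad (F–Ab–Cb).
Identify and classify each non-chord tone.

Db4 (beat 2) — appoggiatura; Eb4 (beat 7) — neighbor tone.

The harmony at that moment is F diminished triad (F, Ab, Cb); Db4 is not a chord tone.
It is approached by leap up from Ab3 and left by step down to Cb4.
Leap in, step out — an appoggiatura.
The harmony at that moment is F diminished triad (F, Ab, Cb); Eb4 is not a chord tone.
It is approached by step down from F4 and left by step up to F4.
Step away and step back to the same note — a neighbor tone (lower neighbor).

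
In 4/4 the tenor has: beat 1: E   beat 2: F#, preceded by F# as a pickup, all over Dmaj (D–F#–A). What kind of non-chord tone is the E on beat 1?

The harmony at that moment is D major triad (D, F#, A); E is not a chord tone.
It is approached by step down from F# and left by step up to F#.
Step away and step back to the same note — a neighbor tone (lower neighbor).

Lower neighbor tone.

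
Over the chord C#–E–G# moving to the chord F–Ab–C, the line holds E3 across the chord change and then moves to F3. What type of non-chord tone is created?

E3 is a retardation.

The harmony at that moment is F minor triad (F, Ab, C); E3 is not a chord tone.
It is held over (the same pitch as the preceding E3) and left by step up to F3.
Held over from the previous chord and resolving up by step — a retardation.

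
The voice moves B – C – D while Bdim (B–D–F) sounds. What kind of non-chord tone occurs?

C is a passing tone.

The harmony at that moment is B diminished triad (B, D, F); C is not a chord tone.
It is approached by step up from B and left by step up to D.
Step in, step out in the same direction — a passing tone.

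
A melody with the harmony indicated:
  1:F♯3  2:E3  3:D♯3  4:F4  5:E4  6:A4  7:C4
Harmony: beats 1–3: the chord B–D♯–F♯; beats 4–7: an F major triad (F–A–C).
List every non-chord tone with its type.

E3 (beat 2) — passing tone; E4 (beat 5) — escape tone.

The harmony at that moment is B major triad (B, D♯, F♯); E3 is not a chord tone.
It is approached by step down from F♯3 and left by step down to D♯3.
Step in, step out in the same direction — a passing tone.
The harmony at that moment is F major triad (F, A, C); E4 is not a chord tone.
It is approached by step down from F4 and left by leap up to A4.
Step in, leap out — an escape tone.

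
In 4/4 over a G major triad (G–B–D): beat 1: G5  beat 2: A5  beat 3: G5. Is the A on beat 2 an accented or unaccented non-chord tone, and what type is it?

The harmony at that moment is G major triad (G, B, D); A5 is not a chord tone.
It is approached by step up from G5 and left by step down to G5.
Step away and step back to the same note — a neighbor tone (upper neighbor).
It falls on a weak beat, so it is unaccented.

Unaccented neighbor tone.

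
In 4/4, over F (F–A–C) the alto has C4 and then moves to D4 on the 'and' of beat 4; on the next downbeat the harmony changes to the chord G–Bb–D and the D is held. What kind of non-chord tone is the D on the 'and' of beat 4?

The harmony at that moment is F major triad (F, A, C); D4 is not a chord tone.
It is approached by step up from C4 and then sustained as the same pitch into the next harmony.
Arriving early and becoming a chord tone when the harmony changes — an anticipation.

Anticipation.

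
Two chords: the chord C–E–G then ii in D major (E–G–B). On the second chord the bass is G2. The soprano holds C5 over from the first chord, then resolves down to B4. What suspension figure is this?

4–3 suspension.

At the second chord the bass is G2. The suspended C5 lies a fourth above the bass; after resolving down by step to B4, the interval above the bass becomes a third.
Suspension figures are named by those two intervals: 4–3.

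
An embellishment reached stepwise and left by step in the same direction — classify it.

Passing tone.

Approach: by step. Departure: by step, continuing in the same direction.
Stepwise on both sides with no change of direction means the note fills in the space between two different chord tones — a passing tone. (Had it turned back to its starting note it would be a neighbor tone instead.)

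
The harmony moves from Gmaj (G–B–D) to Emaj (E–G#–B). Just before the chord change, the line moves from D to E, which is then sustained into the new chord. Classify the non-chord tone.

E is an anticipation.

The harmony at that moment is G major triad (G, B, D); E is not a chord tone.
It is approached by step up from D and then sustained as the same pitch into the next harmony.
Arriving early and becoming a chord tone when the harmony changes — an anticipation.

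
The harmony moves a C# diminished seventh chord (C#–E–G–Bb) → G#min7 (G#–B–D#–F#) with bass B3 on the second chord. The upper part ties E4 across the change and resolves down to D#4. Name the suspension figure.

4–3 suspension.

At the second chord the bass is B3. The suspended E4 lies a fourth above the bass; after resolving down by step to D#4, the interval above the bass becomes a third.
Suspension figures are named by those two intervals: 4–3.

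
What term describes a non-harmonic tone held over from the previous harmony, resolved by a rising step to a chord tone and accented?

Approach: by preparation — the pitch is first a chord tone, then held (tied or repeated) while the harmony changes under it. Departure: up by step. Metric position: strong.
A prepared dissonance that resolves upward by step — a retardation. (The same figure resolving downward would be a suspension.)

Retardation.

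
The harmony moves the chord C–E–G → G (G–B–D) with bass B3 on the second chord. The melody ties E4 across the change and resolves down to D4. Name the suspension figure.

4–3 suspension.

At the second chord the bass is B3. The suspended E4 lies a fourth above the bass; after resolving down by step to D4, the interval above the bass becomes a third.
Suspension figures are named by those two intervals: 4–3.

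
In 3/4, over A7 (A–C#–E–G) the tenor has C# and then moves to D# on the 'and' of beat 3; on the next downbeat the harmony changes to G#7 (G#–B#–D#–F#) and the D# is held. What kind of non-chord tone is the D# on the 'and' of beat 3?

Anticipation.

The harmony at that moment is A dominant seventh chord (A, C#, E, G); D# is not a chord tone.
It is approached by step up from C# and then sustained as the same pitch into the next harmony.
Arriving early and becoming a chord tone when the harmony changes — an anticipation.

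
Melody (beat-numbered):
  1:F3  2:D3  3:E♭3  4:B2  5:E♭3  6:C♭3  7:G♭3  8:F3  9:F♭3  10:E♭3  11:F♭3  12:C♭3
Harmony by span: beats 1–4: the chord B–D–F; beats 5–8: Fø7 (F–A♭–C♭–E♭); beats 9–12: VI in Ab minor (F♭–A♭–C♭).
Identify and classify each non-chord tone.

E♭3 (beat 3) — escape tone; G♭3 (beat 7) — appoggiatura; E♭3 (beat 10) — neighbor tone.

The harmony at that moment is B diminished triad (B, D, F); E♭3 is not a chord tone.
It is approached by step up from D3 and left by leap down to B2.
Step in, leap out — an escape tone.
The harmony at that moment is F half-diminished seventh chord (F, A♭, C♭, E♭); G♭3 is not a chord tone.
It is approached by leap up from C♭3 and left by step down to F3.
Leap in, step out — an appoggiatura.
The harmony at that moment is F♭ major triad (F♭, A♭, C♭); E♭3 is not a chord tone.
It is approached by step down from F♭3 and left by step up to F♭3.
Step away and step back to the same note — a neighbor tone (lower neighbor).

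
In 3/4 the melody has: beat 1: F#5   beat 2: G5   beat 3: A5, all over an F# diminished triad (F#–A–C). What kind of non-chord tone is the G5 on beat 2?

The harmony at that moment is F# diminished triad (F#, A, C); G5 is not a chord tone.
It is approached by step up from F#5 and left by step up to A5.
Step in, step out in the same direction — a passing tone.

Passing tone.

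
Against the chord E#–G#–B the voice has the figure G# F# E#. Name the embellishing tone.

The harmony at that moment is E# diminished triad (E#, G#, B); F# is not a chord tone.
It is approached by step down from G# and left by step down to E#.
Step in, step out in the same direction — a passing tone.

F# is a passing tone.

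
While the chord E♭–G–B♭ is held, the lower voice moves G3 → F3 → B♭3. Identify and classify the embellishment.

The harmony at that moment is E♭ major triad (E♭, G, B♭); F3 is not a chord tone.
It is approached by step down from G3 and left by leap up to B♭3.
Step in, leap out — an escape tone.

F3 is an escape tone.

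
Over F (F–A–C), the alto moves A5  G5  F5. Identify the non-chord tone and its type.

The harmony at that moment is F major triad (F, A, C); G5 is not a chord tone.
It is approached by step down from A5 and left by step down to F5.
Step in, step out in the same direction — a passing tone.

G5 is a passing tone.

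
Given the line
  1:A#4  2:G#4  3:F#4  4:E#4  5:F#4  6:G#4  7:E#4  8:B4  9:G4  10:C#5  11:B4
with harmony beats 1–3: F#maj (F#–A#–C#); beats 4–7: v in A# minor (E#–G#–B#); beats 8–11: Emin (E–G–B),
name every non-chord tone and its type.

The harmony at that moment is F# major triad (F#, A#, C#); G#4 is not a chord tone.
It is approached by step down from A#4 and left by step down to F#4.
Step in, step out in the same direction — a passing tone.
The harmony at that moment is E# minor triad (E#, G#, B#); F#4 is not a chord tone.
It is approached by step up from E#4 and left by step up to G#4.
Step in, step out in the same direction — a passing tone.
The harmony at that moment is E minor triad (E, G, B); C#5 is not a chord tone.
It is approached by leap up from G4 and left by step down to B4.
Leap in, step out — an appoggiatura.

G#4 (beat 2) — passing tone; F#4 (beat 5) — passing tone; C#5 (beat 10) — appoggiatura.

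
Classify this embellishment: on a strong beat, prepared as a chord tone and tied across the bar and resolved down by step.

Approach: by preparation — the pitch is first a chord tone, then held (tied or repeated) while the harmony changes under it. Departure: down by step. Metric position: strong.
A prepared dissonance that resolves downward by step — a suspension. (The same figure resolving upward would be a retardation.)

Suspension.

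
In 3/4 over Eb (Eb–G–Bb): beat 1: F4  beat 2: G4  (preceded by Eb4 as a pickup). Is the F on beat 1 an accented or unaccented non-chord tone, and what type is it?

The harmony at that moment is Eb major triad (Eb, G, Bb); F4 is not a chord tone.
It is approached by step up from Eb4 and left by step up to G4.
Step in, step out in the same direction — a passing tone.
It falls on the downbeat, so it is accented.

Accented passing tone.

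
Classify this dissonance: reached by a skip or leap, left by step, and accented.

Appoggiatura.

Approach: by leap. Departure: by step. Metric position: strong.
Leap in, step out, in a metrically strong position — an appoggiatura. (It is the mirror image of the escape tone, which steps in and leaps out from a weak position.)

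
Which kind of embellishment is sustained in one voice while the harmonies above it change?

Pedal tone.

Approach: none. Departure: none — a single pitch is sustained while the chords change around it, passing through harmonies that do not contain it.
No melodic motion at all; the dissonance is created entirely by the moving harmonies against the stationary note — a pedal tone (pedal point).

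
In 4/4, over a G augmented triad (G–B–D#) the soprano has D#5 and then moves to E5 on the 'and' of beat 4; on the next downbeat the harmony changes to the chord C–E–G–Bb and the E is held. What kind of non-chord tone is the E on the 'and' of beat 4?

Anticipation.

The harmony at that moment is G augmented triad (G, B, D#); E5 is not a chord tone.
It is approached by step up from D#5 and then sustained as the same pitch into the next harmony.
Arriving early and becoming a chord tone when the harmony changes — an anticipation.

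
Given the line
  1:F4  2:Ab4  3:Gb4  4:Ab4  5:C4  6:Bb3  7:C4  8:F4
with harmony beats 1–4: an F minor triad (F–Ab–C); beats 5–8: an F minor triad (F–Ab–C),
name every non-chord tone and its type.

The harmony at that moment is F minor triad (F, Ab, C); Gb4 is not a chord tone.
It is approached by step down from Ab4 and left by step up to Ab4.
Step away and step back to the same note — a neighbor tone (lower neighbor).
The harmony at that moment is F minor triad (F, Ab, C); Bb3 is not a chord tone.
It is approached by step down from C4 and left by step up to C4.
Step away and step back to the same note — a neighbor tone (lower neighbor).

Gb4 (beat 3) — neighbor tone; Bb3 (beat 6) — neighbor tone.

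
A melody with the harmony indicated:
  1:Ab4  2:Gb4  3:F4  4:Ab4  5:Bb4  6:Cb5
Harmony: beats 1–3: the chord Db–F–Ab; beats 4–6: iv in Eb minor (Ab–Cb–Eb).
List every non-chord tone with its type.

The harmony at that moment is Db major triad (Db, F, Ab); Gb4 is not a chord tone.
It is approached by step down from Ab4 and left by step down to F4.
Step in, step out in the same direction — a passing tone.
The harmony at that moment is Ab minor triad (Ab, Cb, Eb); Bb4 is not a chord tone.
It is approached by step up from Ab4 and left by step up to Cb5.
Step in, step out in the same direction — a passing tone.

Gb4 (beat 2) — passing tone; Bb4 (beat 5) — passing tone.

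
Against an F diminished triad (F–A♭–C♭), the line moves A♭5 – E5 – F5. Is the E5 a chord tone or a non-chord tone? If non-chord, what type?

The harmony at that moment is F diminished triad (F, A♭, C♭); E5 is not a chord tone.
It is approached by leap down from A♭5 and left by step up to F5.
Leap in, step out — an appoggiatura.

Non-chord tone — an appoggiatura.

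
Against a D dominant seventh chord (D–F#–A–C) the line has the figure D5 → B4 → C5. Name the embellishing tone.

B4 is an appoggiatura.

The harmony at that moment is D dominant seventh chord (D, F#, A, C); B4 is not a chord tone.
It is approached by leap down from D5 and left by step up to C5.
Leap in, step out — an appoggiatura.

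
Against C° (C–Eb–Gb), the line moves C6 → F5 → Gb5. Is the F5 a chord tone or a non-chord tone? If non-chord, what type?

Non-chord tone — an appoggiatura.

The harmony at that moment is C diminished triad (C, Eb, Gb); F5 is not a chord tone.
It is approached by leap down from C6 and left by step up to Gb5.
Leap in, step out — an appoggiatura.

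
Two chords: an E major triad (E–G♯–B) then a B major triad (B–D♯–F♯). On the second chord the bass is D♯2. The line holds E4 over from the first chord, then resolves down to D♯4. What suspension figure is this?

At the second chord the bass is D♯2. The suspended E4 lies a ninth above the bass; after resolving down by step to D♯4, the interval above the bass becomes an octave.
Suspension figures are named by those two intervals: 9–8.

9–8 suspension.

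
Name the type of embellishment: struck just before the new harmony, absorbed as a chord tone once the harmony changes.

Anticipation.

Approach: ahead of the chord change (typically by step), so it is dissonant against the current harmony. Departure: none — the same pitch is restated or held and is a chord tone of the new harmony.
Dissonant first, consonant once the harmony catches up: the note simply arrives early — an anticipation. (The reverse timing, consonant first and dissonant after the change, would be a suspension or retardation.)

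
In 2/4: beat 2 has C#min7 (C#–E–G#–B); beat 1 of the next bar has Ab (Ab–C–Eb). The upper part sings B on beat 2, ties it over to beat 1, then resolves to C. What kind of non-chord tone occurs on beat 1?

The harmony at that moment is Ab major triad (Ab, C, Eb); B is not a chord tone.
It is held over (the same pitch as the preceding B) and left by step up to C.
Held over from the previous chord and resolving up by step — a retardation.

Retardation.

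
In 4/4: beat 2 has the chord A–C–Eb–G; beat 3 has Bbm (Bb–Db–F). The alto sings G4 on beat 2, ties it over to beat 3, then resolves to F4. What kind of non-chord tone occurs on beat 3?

The harmony at that moment is Bb minor triad (Bb, Db, F); G4 is not a chord tone.
It is held over (the same pitch as the preceding G4) and left by step down to F4.
Held over from the previous chord and resolving down by step — a suspension.

Suspension.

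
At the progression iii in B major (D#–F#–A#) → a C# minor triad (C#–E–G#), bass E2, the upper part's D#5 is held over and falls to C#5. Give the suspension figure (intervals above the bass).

7–6 suspension.

At the second chord the bass is E2. The suspended D#5 lies a seventh above the bass; after resolving down by step to C#5, the interval above the bass becomes a sixth.
Suspension figures are named by those two intervals: 7–6.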